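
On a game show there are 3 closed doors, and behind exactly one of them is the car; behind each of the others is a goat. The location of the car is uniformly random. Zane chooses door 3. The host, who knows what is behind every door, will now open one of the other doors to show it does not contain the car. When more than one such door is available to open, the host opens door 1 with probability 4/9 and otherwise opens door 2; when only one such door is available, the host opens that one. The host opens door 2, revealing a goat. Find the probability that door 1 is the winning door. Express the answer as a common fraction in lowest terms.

9/14

Condition on the true location of the car.
If it is behind door 1 (prior 1/3): only door 2 is available, probability 1; weight (1/3)·1 = 1/3.
If it is behind door 2 (prior 1/3): the host opened door 2, so this case is ruled out; weight (1/3)·0 = 0.
If it is behind door 3 (prior 1/3): door 1 is available but not opened, probability 5/9; weight (1/3)·(5/9) = 5/27.
The weights sum to 14/27.
So P(the car behind door 1 | the host opened door 2) = (1/3) / (14/27) = 9/14.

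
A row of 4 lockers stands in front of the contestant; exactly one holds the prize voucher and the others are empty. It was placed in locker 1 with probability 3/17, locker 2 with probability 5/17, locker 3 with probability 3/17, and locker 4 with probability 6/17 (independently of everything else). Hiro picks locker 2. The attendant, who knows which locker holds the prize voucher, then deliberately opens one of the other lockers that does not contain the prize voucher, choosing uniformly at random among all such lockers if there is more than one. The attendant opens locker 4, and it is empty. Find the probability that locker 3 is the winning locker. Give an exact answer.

9/28

Apply Bayes' rule, conditioning on where the prize voucher actually is.
If it is in either of lockers 1 and 3 (prior 3/17 each): the attendant has 2 equally likely choices, so probability 1/2; weight (3/17)·(1/2) = 3/34 each.
If it is in locker 2 (prior 5/17): the attendant has 3 equally likely choices, so probability 1/3; weight (5/17)·(1/3) = 5/51.
If it is in locker 4 (prior 6/17): the attendant opened locker 4, so this case is ruled out; weight (6/17)·0 = 0.
The weights sum to 14/51.
So P(the prize voucher in locker 3 | the attendant opened locker 4) = (3/34) / (14/51) = 9/28.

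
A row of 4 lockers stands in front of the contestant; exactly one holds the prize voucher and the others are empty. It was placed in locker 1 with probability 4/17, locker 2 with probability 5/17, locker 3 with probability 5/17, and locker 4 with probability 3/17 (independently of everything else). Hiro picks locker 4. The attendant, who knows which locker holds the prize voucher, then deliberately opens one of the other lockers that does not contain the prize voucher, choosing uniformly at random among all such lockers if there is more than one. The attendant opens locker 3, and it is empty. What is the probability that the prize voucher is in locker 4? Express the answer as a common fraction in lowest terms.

Apply Bayes' rule, conditioning on where the prize voucher actually is.
If it is in locker 1 (prior 4/17): the attendant has 2 equally likely choices, so probability 1/2; weight (4/17)·(1/2) = 2/17.
If it is in locker 2 (prior 5/17): the attendant has 2 equally likely choices, so probability 1/2; weight (5/17)·(1/2) = 5/34.
If it is in locker 3 (prior 5/17): the attendant opened locker 3, so this case is ruled out; weight (5/17)·0 = 0.
If it is in locker 4 (prior 3/17): the attendant has 3 equally likely choices, so probability 1/3; weight (3/17)·(1/3) = 1/17.
The weights sum to 11/34.
So P(the prize voucher in locker 4 | the attendant opened locker 3) = (1/17) / (11/34) = 2/11.

2/11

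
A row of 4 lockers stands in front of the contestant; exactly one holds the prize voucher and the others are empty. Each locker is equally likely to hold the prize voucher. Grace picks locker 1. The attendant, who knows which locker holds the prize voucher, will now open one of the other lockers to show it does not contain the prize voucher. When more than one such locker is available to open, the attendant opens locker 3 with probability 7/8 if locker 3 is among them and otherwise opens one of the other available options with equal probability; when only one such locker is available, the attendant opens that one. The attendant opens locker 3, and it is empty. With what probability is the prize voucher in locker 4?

Consider each possible location of the prize voucher in turn.
If it is in any of lockers 1, 2, and 4 (prior 1/4 each): locker 3 is available, opened with probability 7/8; weight (1/4)·(7/8) = 7/32 each.
If it is in locker 3 (prior 1/4): the attendant opened locker 3, so this case is ruled out; weight (1/4)·0 = 0.
The weights sum to 21/32.
So P(the prize voucher in locker 4 | the attendant opened locker 3) = (7/32) / (21/32) = 1/3.

1/3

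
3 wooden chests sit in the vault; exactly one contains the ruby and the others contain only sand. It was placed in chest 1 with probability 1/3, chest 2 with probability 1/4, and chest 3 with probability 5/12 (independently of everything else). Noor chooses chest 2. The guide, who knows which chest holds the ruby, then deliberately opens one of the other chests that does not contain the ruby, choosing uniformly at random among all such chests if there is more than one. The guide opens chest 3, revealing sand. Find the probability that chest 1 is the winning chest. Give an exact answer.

8/11

Apply Bayes' rule, conditioning on where the ruby actually is.
If it is in chest 1 (prior 1/3): the guide has no choice, probability 1; weight (1/3)·1 = 1/3.
If it is in chest 2 (prior 1/4): the guide has 2 equally likely choices, so probability 1/2; weight (1/4)·(1/2) = 1/8.
If it is in chest 3 (prior 5/12): the guide opened chest 3, so this case is ruled out; weight (5/12)·0 = 0.
The weights sum to 11/24.
So P(the ruby in chest 1 | the guide opened chest 3) = (1/3) / (11/24) = 8/11.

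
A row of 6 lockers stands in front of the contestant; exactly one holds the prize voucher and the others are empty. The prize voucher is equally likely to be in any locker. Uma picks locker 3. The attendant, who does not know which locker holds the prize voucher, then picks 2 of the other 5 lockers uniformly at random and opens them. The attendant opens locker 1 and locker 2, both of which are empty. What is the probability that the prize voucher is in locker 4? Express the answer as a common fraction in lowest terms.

1/4

Condition on the true location of the prize voucher.
If it is in either of lockers 1 and 2 (prior 1/6 each): that locker was opened and seen not to hold the prize — ruled out; weight (1/6)·0 = 0 each.
If it is in any of lockers 3, 4, 5, and 6 (prior 1/6 each): the attendant picks exactly this set with probability 1/10 regardless, and none is the prize; weight (1/6)·(1/10) = 1/60 each.
The weights sum to 1/15.
So P(the prize voucher in locker 4 | the attendant opened locker 1 and locker 2) = (1/60) / (1/15) = 1/4.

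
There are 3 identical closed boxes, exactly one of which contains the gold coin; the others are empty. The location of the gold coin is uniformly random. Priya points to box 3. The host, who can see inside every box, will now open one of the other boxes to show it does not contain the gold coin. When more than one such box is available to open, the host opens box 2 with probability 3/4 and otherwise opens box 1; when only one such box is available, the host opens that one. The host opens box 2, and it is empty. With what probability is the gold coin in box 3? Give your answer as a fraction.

Condition on the true location of the gold coin.
If it is in box 1 (prior 1/3): only box 2 is available, probability 1; weight (1/3)·1 = 1/3.
If it is in box 2 (prior 1/3): the host opened box 2, so this case is ruled out; weight (1/3)·0 = 0.
If it is in box 3 (prior 1/3): box 2 is available, opened with probability 3/4; weight (1/3)·(3/4) = 1/4.
The weights sum to 7/12.
So P(the gold coin in box 3 | the host opened box 2) = (1/4) / (7/12) = 3/7.

3/7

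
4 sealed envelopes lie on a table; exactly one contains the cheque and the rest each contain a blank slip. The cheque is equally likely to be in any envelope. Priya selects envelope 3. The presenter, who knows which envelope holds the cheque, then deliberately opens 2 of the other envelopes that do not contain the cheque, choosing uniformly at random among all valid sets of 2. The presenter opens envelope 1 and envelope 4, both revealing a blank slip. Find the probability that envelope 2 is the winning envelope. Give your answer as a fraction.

3/4

Apply Bayes' rule, conditioning on where the cheque actually is.
If it is in either of envelopes 1 and 4 (prior 1/4 each): that envelope was opened and seen not to hold the prize — ruled out; weight (1/4)·0 = 0 each.
If it is in envelope 2 (prior 1/4): the presenter has no choice, probability 1; weight (1/4)·1 = 1/4.
If it is in envelope 3 (prior 1/4): the presenter has 3 equally likely choices, so probability 1/3; weight (1/4)·(1/3) = 1/12.
The weights sum to 1/3.
So P(the cheque in envelope 2 | the presenter opened envelope 1 and envelope 4) = (1/4) / (1/3) = 3/4.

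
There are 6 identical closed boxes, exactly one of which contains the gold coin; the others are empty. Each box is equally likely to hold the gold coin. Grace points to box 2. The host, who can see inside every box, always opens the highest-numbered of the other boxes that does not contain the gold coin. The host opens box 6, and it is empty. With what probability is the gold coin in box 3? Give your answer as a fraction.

1/5

Consider each possible location of the gold coin in turn.
If it is in any of boxes 1, 2, 3, 4, and 5 (prior 1/6 each): box 6 is the highest-numbered option available, probability 1; weight (1/6)·1 = 1/6 each.
If it is in box 6 (prior 1/6): the host opened box 6, so this case is ruled out; weight (1/6)·0 = 0.
The weights sum to 5/6.
So P(the gold coin in box 3 | the host opened box 6) = (1/6) / (5/6) = 1/5.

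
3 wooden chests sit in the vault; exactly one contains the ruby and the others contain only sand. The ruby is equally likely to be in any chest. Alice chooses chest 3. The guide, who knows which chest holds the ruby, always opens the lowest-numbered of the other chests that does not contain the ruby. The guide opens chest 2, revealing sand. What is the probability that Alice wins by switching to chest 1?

Apply Bayes' rule, conditioning on where the ruby actually is.
If it is in chest 1 (prior 1/3): chest 2 is the lowest-numbered option available, probability 1; weight (1/3)·1 = 1/3.
If it is in chest 2 (prior 1/3): the guide opened chest 2, so this case is ruled out; weight (1/3)·0 = 0.
If it is in chest 3 (prior 1/3): the guide would have opened chest 1 instead, probability 0; weight (1/3)·0 = 0.
The weights sum to 1/3.
So P(the ruby in chest 1 | the guide opened chest 2) = (1/3) / (1/3) = 1.

1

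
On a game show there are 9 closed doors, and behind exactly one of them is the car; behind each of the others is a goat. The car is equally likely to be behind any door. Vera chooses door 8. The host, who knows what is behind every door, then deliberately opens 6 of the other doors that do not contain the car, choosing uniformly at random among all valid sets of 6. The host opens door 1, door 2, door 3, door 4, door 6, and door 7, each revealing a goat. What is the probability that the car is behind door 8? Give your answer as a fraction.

Apply Bayes' rule, conditioning on where the car actually is.
If it is behind any of doors 1, 2, 3, 4, 6, and 7 (prior 1/9 each): that door was opened and seen not to hold the prize — ruled out; weight (1/9)·0 = 0 each.
If it is behind either of doors 5 and 9 (prior 1/9 each): the host has 7 equally likely choices, so probability 1/7; weight (1/9)·(1/7) = 1/63 each.
If it is behind door 8 (prior 1/9): the host has 28 equally likely choices, so probability 1/28; weight (1/9)·(1/28) = 1/252.
The weights sum to 1/28.
So P(the car behind door 8 | the host opened door 1, door 2, door 3, door 4, door 6, and door 7) = (1/252) / (1/28) = 1/9.

1/9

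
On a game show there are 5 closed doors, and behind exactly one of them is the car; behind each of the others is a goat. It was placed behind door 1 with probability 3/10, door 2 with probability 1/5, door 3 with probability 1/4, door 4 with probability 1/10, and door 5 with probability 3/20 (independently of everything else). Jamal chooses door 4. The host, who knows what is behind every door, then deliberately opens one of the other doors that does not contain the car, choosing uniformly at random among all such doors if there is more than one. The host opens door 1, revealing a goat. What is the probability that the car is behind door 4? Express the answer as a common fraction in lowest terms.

1/9

Consider each possible location of the car in turn.
If it is behind door 1 (prior 3/10): the host opened door 1, so this case is ruled out; weight (3/10)·0 = 0.
If it is behind door 2 (prior 1/5): the host has 3 equally likely choices, so probability 1/3; weight (1/5)·(1/3) = 1/15.
If it is behind door 3 (prior 1/4): the host has 3 equally likely choices, so probability 1/3; weight (1/4)·(1/3) = 1/12.
If it is behind door 4 (prior 1/10): the host has 4 equally likely choices, so probability 1/4; weight (1/10)·(1/4) = 1/40.
If it is behind door 5 (prior 3/20): the host has 3 equally likely choices, so probability 1/3; weight (3/20)·(1/3) = 1/20.
The weights sum to 9/40.
So P(the car behind door 4 | the host opened door 1) = (1/40) / (9/40) = 1/9.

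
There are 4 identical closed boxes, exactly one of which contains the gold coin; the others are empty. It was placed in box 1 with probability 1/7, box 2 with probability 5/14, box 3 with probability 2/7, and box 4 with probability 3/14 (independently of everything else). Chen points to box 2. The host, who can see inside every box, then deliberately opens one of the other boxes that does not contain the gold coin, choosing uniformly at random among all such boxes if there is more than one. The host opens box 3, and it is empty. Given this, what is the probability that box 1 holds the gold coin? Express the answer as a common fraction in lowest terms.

Apply Bayes' rule, conditioning on where the gold coin actually is.
If it is in box 1 (prior 1/7): the host has 2 equally likely choices, so probability 1/2; weight (1/7)·(1/2) = 1/14.
If it is in box 2 (prior 5/14): the host has 3 equally likely choices, so probability 1/3; weight (5/14)·(1/3) = 5/42.
If it is in box 3 (prior 2/7): the host opened box 3, so this case is ruled out; weight (2/7)·0 = 0.
If it is in box 4 (prior 3/14): the host has 2 equally likely choices, so probability 1/2; weight (3/14)·(1/2) = 3/28.
The weights sum to 25/84.
So P(the gold coin in box 1 | the host opened box 3) = (1/14) / (25/84) = 6/25.

6/25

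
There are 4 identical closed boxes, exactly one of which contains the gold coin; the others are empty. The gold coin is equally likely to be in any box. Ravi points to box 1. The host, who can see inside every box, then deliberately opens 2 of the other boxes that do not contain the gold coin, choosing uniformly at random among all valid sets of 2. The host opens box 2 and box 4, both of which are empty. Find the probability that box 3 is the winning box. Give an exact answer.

3/4

Condition on the true location of the gold coin.
If it is in box 1 (prior 1/4): the host has 3 equally likely choices, so probability 1/3; weight (1/4)·(1/3) = 1/12.
If it is in either of boxes 2 and 4 (prior 1/4 each): that box was opened and seen not to hold the prize — ruled out; weight (1/4)·0 = 0 each.
If it is in box 3 (prior 1/4): the host has no choice, probability 1; weight (1/4)·1 = 1/4.
The weights sum to 1/3.
So P(the gold coin in box 3 | the host opened box 2 and box 4) = (1/4) / (1/3) = 3/4.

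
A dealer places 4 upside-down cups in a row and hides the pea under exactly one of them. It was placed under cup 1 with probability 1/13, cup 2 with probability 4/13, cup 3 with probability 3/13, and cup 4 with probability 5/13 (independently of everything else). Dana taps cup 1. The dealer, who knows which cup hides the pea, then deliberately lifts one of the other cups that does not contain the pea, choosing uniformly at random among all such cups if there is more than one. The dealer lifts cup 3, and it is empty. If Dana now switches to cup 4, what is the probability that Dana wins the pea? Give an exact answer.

15/29

Consider each possible location of the pea in turn.
If it is under cup 1 (prior 1/13): the dealer has 3 equally likely choices, so probability 1/3; weight (1/13)·(1/3) = 1/39.
If it is under cup 2 (prior 4/13): the dealer has 2 equally likely choices, so probability 1/2; weight (4/13)·(1/2) = 2/13.
If it is under cup 3 (prior 3/13): the dealer opened cup 3, so this case is ruled out; weight (3/13)·0 = 0.
If it is under cup 4 (prior 5/13): the dealer has 2 equally likely choices, so probability 1/2; weight (5/13)·(1/2) = 5/26.
The weights sum to 29/78.
So P(the pea under cup 4 | the dealer opened cup 3) = (5/26) / (29/78) = 15/29.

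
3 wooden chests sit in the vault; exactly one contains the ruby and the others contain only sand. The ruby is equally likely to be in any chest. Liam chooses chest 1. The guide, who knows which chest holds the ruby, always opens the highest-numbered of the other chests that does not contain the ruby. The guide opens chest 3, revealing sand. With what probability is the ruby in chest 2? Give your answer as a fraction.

1/2

Condition on the true location of the ruby.
If it is in either of chests 1 and 2 (prior 1/3 each): chest 3 is the highest-numbered option available, probability 1; weight (1/3)·1 = 1/3 each.
If it is in chest 3 (prior 1/3): the guide opened chest 3, so this case is ruled out; weight (1/3)·0 = 0.
The weights sum to 2/3.
So P(the ruby in chest 2 | the guide opened chest 3) = (1/3) / (2/3) = 1/2.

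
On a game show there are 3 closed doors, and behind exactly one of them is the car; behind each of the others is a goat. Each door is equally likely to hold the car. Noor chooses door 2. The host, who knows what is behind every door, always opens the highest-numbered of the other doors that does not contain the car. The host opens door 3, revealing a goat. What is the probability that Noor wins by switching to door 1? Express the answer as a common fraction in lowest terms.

Apply Bayes' rule, conditioning on where the car actually is.
If it is behind either of doors 1 and 2 (prior 1/3 each): door 3 is the highest-numbered option available, probability 1; weight (1/3)·1 = 1/3 each.
If it is behind door 3 (prior 1/3): the host opened door 3, so this case is ruled out; weight (1/3)·0 = 0.
The weights sum to 2/3.
So P(the car behind door 1 | the host opened door 3) = (1/3) / (2/3) = 1/2.

1/2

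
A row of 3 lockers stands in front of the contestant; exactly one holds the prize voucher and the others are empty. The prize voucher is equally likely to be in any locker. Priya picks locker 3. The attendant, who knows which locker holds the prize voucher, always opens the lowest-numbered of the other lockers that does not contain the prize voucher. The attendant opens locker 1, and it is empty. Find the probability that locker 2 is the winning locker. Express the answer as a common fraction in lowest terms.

Apply Bayes' rule, conditioning on where the prize voucher actually is.
If it is in locker 1 (prior 1/3): the attendant opened locker 1, so this case is ruled out; weight (1/3)·0 = 0.
If it is in either of lockers 2 and 3 (prior 1/3 each): locker 1 is the lowest-numbered option available, probability 1; weight (1/3)·1 = 1/3 each.
The weights sum to 2/3.
So P(the prize voucher in locker 2 | the attendant opened locker 1) = (1/3) / (2/3) = 1/2.

1/2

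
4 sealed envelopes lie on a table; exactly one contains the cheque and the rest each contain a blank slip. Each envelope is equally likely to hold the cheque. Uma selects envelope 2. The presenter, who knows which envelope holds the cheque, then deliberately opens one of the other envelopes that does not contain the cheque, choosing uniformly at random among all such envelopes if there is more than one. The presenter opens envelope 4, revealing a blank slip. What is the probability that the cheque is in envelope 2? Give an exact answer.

1/4

Apply Bayes' rule, conditioning on where the cheque actually is.
If it is in either of envelopes 1 and 3 (prior 1/4 each): the presenter has 2 equally likely choices, so probability 1/2; weight (1/4)·(1/2) = 1/8 each.
If it is in envelope 2 (prior 1/4): the presenter has 3 equally likely choices, so probability 1/3; weight (1/4)·(1/3) = 1/12.
If it is in envelope 4 (prior 1/4): the presenter opened envelope 4, so this case is ruled out; weight (1/4)·0 = 0.
The weights sum to 1/3.
So P(the cheque in envelope 2 | the presenter opened envelope 4) = (1/12) / (1/3) = 1/4.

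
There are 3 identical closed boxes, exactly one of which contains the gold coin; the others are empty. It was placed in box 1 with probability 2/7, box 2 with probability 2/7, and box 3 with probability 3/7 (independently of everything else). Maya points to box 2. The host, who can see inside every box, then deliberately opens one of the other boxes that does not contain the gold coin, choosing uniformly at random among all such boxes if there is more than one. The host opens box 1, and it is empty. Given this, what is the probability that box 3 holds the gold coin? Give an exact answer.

3/4

Apply Bayes' rule, conditioning on where the gold coin actually is.
If it is in box 1 (prior 2/7): the host opened box 1, so this case is ruled out; weight (2/7)·0 = 0.
If it is in box 2 (prior 2/7): the host has 2 equally likely choices, so probability 1/2; weight (2/7)·(1/2) = 1/7.
If it is in box 3 (prior 3/7): the host has no choice, probability 1; weight (3/7)·1 = 3/7.
The weights sum to 4/7.
So P(the gold coin in box 3 | the host opened box 1) = (3/7) / (4/7) = 3/4.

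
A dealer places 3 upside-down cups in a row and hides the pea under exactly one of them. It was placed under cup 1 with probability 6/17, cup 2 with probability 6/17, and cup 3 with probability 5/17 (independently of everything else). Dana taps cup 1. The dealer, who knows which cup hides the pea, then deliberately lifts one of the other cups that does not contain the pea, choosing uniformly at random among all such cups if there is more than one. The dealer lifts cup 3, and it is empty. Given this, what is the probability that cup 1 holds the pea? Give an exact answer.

Apply Bayes' rule, conditioning on where the pea actually is.
If it is under cup 1 (prior 6/17): the dealer has 2 equally likely choices, so probability 1/2; weight (6/17)·(1/2) = 3/17.
If it is under cup 2 (prior 6/17): the dealer has no choice, probability 1; weight (6/17)·1 = 6/17.
If it is under cup 3 (prior 5/17): the dealer opened cup 3, so this case is ruled out; weight (5/17)·0 = 0.
The weights sum to 9/17.
So P(the pea under cup 1 | the dealer opened cup 3) = (3/17) / (9/17) = 1/3.

1/3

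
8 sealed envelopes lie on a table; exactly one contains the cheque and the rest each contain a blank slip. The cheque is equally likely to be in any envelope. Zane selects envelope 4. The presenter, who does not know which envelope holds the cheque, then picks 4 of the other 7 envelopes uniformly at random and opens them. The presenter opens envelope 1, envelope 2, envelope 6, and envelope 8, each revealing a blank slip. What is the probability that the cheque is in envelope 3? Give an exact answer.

1/4

Because the presenter chose which envelopes to open without knowing where the cheque is, the choice is independent of the prize location. Learning that none of the 4 opened envelopes holds the cheque simply rules out those 4 locations and leaves the remaining 4 envelopes still equally likely by symmetry.
So P(the cheque in envelope 3) = 1/4.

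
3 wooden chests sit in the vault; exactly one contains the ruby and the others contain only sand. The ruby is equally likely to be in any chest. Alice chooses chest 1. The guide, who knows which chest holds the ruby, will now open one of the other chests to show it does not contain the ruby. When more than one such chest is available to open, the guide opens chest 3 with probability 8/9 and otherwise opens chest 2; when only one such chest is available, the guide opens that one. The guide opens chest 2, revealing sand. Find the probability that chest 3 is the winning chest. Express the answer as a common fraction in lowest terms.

9/10

Condition on the true location of the ruby.
If it is in chest 1 (prior 1/3): chest 3 is available but not opened, probability 1/9; weight (1/3)·(1/9) = 1/27.
If it is in chest 2 (prior 1/3): the guide opened chest 2, so this case is ruled out; weight (1/3)·0 = 0.
If it is in chest 3 (prior 1/3): only chest 2 is available, probability 1; weight (1/3)·1 = 1/3.
The weights sum to 10/27.
So P(the ruby in chest 3 | the guide opened chest 2) = (1/3) / (10/27) = 9/10.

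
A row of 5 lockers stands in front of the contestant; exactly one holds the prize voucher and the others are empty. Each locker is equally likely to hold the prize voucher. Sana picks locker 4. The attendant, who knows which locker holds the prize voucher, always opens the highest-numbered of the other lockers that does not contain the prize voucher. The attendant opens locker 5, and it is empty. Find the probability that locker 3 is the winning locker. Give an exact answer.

Consider each possible location of the prize voucher in turn.
If it is in any of lockers 1, 2, 3, and 4 (prior 1/5 each): locker 5 is the highest-numbered option available, probability 1; weight (1/5)·1 = 1/5 each.
If it is in locker 5 (prior 1/5): the attendant opened locker 5, so this case is ruled out; weight (1/5)·0 = 0.
The weights sum to 4/5.
So P(the prize voucher in locker 3 | the attendant opened locker 5) = (1/5) / (4/5) = 1/4.

1/4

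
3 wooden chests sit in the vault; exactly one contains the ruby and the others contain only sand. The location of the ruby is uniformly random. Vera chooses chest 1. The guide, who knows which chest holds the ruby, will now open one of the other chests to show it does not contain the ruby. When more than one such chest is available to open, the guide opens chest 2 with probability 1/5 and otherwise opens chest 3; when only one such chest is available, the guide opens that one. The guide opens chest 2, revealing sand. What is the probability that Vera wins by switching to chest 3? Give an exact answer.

5/6

Apply Bayes' rule, conditioning on where the ruby actually is.
If it is in chest 1 (prior 1/3): chest 2 is available, opened with probability 1/5; weight (1/3)·(1/5) = 1/15.
If it is in chest 2 (prior 1/3): the guide opened chest 2, so this case is ruled out; weight (1/3)·0 = 0.
If it is in chest 3 (prior 1/3): only chest 2 is available, probability 1; weight (1/3)·1 = 1/3.
The weights sum to 2/5.
So P(the ruby in chest 3 | the guide opened chest 2) = (1/3) / (2/5) = 5/6.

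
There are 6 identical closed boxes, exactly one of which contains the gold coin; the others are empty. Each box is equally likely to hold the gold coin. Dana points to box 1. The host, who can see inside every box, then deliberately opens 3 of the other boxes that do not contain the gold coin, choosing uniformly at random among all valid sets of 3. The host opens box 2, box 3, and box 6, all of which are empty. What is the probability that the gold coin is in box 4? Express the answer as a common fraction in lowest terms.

5/12

Consider each possible location of the gold coin in turn.
If it is in box 1 (prior 1/6): the host has 10 equally likely choices, so probability 1/10; weight (1/6)·(1/10) = 1/60.
If it is in any of boxes 2, 3, and 6 (prior 1/6 each): that box was opened and seen not to hold the prize — ruled out; weight (1/6)·0 = 0 each.
If it is in either of boxes 4 and 5 (prior 1/6 each): the host has 4 equally likely choices, so probability 1/4; weight (1/6)·(1/4) = 1/24 each.
The weights sum to 1/10.
So P(the gold coin in box 4 | the host opened box 2, box 3, and box 6) = (1/24) / (1/10) = 5/12.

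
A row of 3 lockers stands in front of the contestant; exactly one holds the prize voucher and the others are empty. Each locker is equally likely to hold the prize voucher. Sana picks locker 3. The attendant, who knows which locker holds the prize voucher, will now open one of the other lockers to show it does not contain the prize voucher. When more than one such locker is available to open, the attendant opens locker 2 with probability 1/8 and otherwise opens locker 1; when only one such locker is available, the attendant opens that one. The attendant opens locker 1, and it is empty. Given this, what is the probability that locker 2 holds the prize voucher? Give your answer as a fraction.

8/15

Apply Bayes' rule, conditioning on where the prize voucher actually is.
If it is in locker 1 (prior 1/3): the attendant opened locker 1, so this case is ruled out; weight (1/3)·0 = 0.
If it is in locker 2 (prior 1/3): only locker 1 is available, probability 1; weight (1/3)·1 = 1/3.
If it is in locker 3 (prior 1/3): locker 2 is available but not opened, probability 7/8; weight (1/3)·(7/8) = 7/24.
The weights sum to 5/8.
So P(the prize voucher in locker 2 | the attendant opened locker 1) = (1/3) / (5/8) = 8/15.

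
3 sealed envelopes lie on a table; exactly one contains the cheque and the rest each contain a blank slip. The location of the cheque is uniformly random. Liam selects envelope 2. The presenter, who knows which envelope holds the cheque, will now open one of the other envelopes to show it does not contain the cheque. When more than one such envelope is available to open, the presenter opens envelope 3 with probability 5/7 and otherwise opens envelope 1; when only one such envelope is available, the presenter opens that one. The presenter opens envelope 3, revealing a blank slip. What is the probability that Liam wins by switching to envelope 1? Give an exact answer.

Apply Bayes' rule, conditioning on where the cheque actually is.
If it is in envelope 1 (prior 1/3): only envelope 3 is available, probability 1; weight (1/3)·1 = 1/3.
If it is in envelope 2 (prior 1/3): envelope 3 is available, opened with probability 5/7; weight (1/3)·(5/7) = 5/21.
If it is in envelope 3 (prior 1/3): the presenter opened envelope 3, so this case is ruled out; weight (1/3)·0 = 0.
The weights sum to 4/7.
So P(the cheque in envelope 1 | the presenter opened envelope 3) = (1/3) / (4/7) = 7/12.

7/12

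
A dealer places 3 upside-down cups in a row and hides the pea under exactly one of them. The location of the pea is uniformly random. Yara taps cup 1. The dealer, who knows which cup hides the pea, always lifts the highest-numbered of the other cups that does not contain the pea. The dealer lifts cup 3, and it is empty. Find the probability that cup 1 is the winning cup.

1/2

Apply Bayes' rule, conditioning on where the pea actually is.
If it is under either of cups 1 and 2 (prior 1/3 each): cup 3 is the highest-numbered option available, probability 1; weight (1/3)·1 = 1/3 each.
If it is under cup 3 (prior 1/3): the dealer opened cup 3, so this case is ruled out; weight (1/3)·0 = 0.
The weights sum to 2/3.
So P(the pea under cup 1 | the dealer opened cup 3) = (1/3) / (2/3) = 1/2.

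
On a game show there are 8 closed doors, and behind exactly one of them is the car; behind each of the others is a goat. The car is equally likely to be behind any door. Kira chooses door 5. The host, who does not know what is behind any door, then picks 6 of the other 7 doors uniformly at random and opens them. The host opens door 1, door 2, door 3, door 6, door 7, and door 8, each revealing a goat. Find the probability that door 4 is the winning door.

1/2

Consider each possible location of the car in turn.
If it is behind any of doors 1, 2, 3, 6, 7, and 8 (prior 1/8 each): that door was opened and seen not to hold the prize — ruled out; weight (1/8)·0 = 0 each.
If it is behind either of doors 4 and 5 (prior 1/8 each): the host picks exactly this set with probability 1/7 regardless, and none is the prize; weight (1/8)·(1/7) = 1/56 each.
The weights sum to 1/28.
So P(the car behind door 4 | the host opened door 1, door 2, door 3, door 6, door 7, and door 8) = (1/56) / (1/28) = 1/2.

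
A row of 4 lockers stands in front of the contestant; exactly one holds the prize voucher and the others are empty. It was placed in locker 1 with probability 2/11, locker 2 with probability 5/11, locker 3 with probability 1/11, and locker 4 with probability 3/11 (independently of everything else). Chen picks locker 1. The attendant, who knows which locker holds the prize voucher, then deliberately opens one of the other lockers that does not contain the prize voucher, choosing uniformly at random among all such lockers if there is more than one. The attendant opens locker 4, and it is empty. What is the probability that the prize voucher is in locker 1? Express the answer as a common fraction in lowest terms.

Consider each possible location of the prize voucher in turn.
If it is in locker 1 (prior 2/11): the attendant has 3 equally likely choices, so probability 1/3; weight (2/11)·(1/3) = 2/33.
If it is in locker 2 (prior 5/11): the attendant has 2 equally likely choices, so probability 1/2; weight (5/11)·(1/2) = 5/22.
If it is in locker 3 (prior 1/11): the attendant has 2 equally likely choices, so probability 1/2; weight (1/11)·(1/2) = 1/22.
If it is in locker 4 (prior 3/11): the attendant opened locker 4, so this case is ruled out; weight (3/11)·0 = 0.
The weights sum to 1/3.
So P(the prize voucher in locker 1 | the attendant opened locker 4) = (2/33) / (1/3) = 2/11.

2/11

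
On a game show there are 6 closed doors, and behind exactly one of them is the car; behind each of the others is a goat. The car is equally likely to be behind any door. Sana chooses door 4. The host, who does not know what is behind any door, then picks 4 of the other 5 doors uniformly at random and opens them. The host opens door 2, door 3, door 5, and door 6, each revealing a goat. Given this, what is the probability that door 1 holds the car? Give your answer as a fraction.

Condition on the true location of the car.
If it is behind either of doors 1 and 4 (prior 1/6 each): the host picks exactly this set with probability 1/5 regardless, and none is the prize; weight (1/6)·(1/5) = 1/30 each.
If it is behind any of doors 2, 3, 5, and 6 (prior 1/6 each): that door was opened and seen not to hold the prize — ruled out; weight (1/6)·0 = 0 each.
The weights sum to 1/15.
So P(the car behind door 1 | the host opened door 2, door 3, door 5, and door 6) = (1/30) / (1/15) = 1/2.

1/2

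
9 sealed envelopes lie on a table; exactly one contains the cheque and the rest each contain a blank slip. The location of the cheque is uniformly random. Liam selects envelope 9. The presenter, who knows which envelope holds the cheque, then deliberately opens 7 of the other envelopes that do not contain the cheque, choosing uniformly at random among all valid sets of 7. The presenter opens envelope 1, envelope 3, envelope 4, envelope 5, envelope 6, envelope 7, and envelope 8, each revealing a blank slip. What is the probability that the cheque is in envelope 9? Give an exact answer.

Consider each possible location of the cheque in turn.
If it is in any of envelopes 1, 3, 4, 5, 6, 7, and 8 (prior 1/9 each): that envelope was opened and seen not to hold the prize — ruled out; weight (1/9)·0 = 0 each.
If it is in envelope 2 (prior 1/9): the presenter has no choice, probability 1; weight (1/9)·1 = 1/9.
If it is in envelope 9 (prior 1/9): the presenter has 8 equally likely choices, so probability 1/8; weight (1/9)·(1/8) = 1/72.
The weights sum to 1/8.
So P(the cheque in envelope 9 | the presenter opened envelope 1, envelope 3, envelope 4, envelope 5, envelope 6, envelope 7, and envelope 8) = (1/72) / (1/8) = 1/9.

1/9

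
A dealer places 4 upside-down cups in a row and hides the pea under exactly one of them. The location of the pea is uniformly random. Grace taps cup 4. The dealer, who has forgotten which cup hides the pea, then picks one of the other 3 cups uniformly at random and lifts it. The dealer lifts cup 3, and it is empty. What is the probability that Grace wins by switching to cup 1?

1/3

Because the dealer chose which cup to lift without knowing where the pea is, the choice is independent of the prize location. Learning that cup 3 does not hold the pea simply rules out that one location and leaves the remaining 3 cups still equally likely by symmetry.
So P(the pea under cup 1) = 1/3.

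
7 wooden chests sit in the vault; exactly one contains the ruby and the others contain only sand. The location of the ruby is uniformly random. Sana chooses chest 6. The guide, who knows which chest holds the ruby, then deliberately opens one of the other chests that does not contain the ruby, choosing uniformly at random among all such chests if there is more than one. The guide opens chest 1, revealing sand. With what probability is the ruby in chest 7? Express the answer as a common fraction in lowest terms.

6/35

Condition on the true location of the ruby.
If it is in chest 1 (prior 1/7): the guide opened chest 1, so this case is ruled out; weight (1/7)·0 = 0.
If it is in any of chests 2, 3, 4, 5, and 7 (prior 1/7 each): the guide has 5 equally likely choices, so probability 1/5; weight (1/7)·(1/5) = 1/35 each.
If it is in chest 6 (prior 1/7): the guide has 6 equally likely choices, so probability 1/6; weight (1/7)·(1/6) = 1/42.
The weights sum to 1/6.
So P(the ruby in chest 7 | the guide opened chest 1) = (1/35) / (1/6) = 6/35.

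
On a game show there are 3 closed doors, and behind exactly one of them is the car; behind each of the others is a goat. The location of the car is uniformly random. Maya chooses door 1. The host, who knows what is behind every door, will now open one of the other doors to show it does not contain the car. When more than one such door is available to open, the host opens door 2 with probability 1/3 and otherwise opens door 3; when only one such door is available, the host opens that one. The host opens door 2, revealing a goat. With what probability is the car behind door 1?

1/4

Apply Bayes' rule, conditioning on where the car actually is.
If it is behind door 1 (prior 1/3): door 2 is available, opened with probability 1/3; weight (1/3)·(1/3) = 1/9.
If it is behind door 2 (prior 1/3): the host opened door 2, so this case is ruled out; weight (1/3)·0 = 0.
If it is behind door 3 (prior 1/3): only door 2 is available, probability 1; weight (1/3)·1 = 1/3.
The weights sum to 4/9.
So P(the car behind door 1 | the host opened door 2) = (1/9) / (4/9) = 1/4.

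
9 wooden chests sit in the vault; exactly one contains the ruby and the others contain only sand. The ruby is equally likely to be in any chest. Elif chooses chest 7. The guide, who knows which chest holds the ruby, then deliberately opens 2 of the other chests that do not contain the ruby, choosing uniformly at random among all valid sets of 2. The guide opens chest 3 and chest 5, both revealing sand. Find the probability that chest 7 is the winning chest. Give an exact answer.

Condition on the true location of the ruby.
If it is in any of chests 1, 2, 4, 6, 8, and 9 (prior 1/9 each): the guide has 21 equally likely choices, so probability 1/21; weight (1/9)·(1/21) = 1/189 each.
If it is in either of chests 3 and 5 (prior 1/9 each): that chest was opened and seen not to hold the prize — ruled out; weight (1/9)·0 = 0 each.
If it is in chest 7 (prior 1/9): the guide has 28 equally likely choices, so probability 1/28; weight (1/9)·(1/28) = 1/252.
The weights sum to 1/28.
So P(the ruby in chest 7 | the guide opened chest 3 and chest 5) = (1/252) / (1/28) = 1/9.

1/9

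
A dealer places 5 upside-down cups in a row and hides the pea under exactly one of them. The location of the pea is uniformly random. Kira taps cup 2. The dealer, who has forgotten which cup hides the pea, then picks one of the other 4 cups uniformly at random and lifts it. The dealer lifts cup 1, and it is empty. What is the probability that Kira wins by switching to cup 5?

1/4

Because the dealer chose which cup to lift without knowing where the pea is, the choice is independent of the prize location. Learning that cup 1 does not hold the pea simply rules out that one location and leaves the remaining 4 cups still equally likely by symmetry.
So P(the pea under cup 5) = 1/4.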